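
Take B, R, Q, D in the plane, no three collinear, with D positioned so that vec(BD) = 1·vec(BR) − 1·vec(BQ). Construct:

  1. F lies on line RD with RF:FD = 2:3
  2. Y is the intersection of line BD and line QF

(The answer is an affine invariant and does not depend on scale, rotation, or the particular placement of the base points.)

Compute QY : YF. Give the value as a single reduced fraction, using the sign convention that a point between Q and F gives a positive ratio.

QY:YF = -5/3

Set B = (0, 0), R = (1, 0), Q = (0, 1), D = (1, -1); any affine frame gives the same invariant.
1. F lies on line RD with RF:FD = 2:3 ⇒ F = (1, -2/5)
2. Y is the intersection of line BD and line QF ⇒ Y = (5/2, -5/2)
Y = Q + t·(F−Q) with t = 5/2, so QY:YF = t:(1−t) = 5/2:-3/2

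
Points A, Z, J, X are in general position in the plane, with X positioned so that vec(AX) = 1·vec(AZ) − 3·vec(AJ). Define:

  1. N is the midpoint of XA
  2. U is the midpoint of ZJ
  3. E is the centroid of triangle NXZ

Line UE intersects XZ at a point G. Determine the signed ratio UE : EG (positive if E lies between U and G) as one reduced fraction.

UE:EG = 2

Choose coordinates A = (0, 0), Z = (1, 0), J = (0, 1), X = (1, -3).
1. N is the midpoint of XA ⇒ N = (1/2, -3/2)
2. U is the midpoint of ZJ ⇒ U = (1/2, 1/2)
3. E is the centroid of triangle NXZ ⇒ E = (5/6, -3/2)
line UE meets XZ at G = (1, -5/2)
E = U + t·(G−U) with t = 2/3, so UE:EG = 2/3:1/3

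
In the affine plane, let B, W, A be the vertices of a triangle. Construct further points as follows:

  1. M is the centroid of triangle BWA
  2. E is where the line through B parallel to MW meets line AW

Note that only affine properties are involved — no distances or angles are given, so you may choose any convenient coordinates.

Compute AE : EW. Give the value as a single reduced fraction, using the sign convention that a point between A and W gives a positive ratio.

Choose coordinates B = (0, 0), W = (1, 0), A = (0, 1).
1. M is the centroid of triangle BWA ⇒ M = (1/3, 1/3)
2. E is where the line through B parallel to MW meets line AW ⇒ E = (2, -1)
E = A + t·(W−A) with t = 2, so AE:EW = t:(1−t) = 2:-1

AE:EW = -2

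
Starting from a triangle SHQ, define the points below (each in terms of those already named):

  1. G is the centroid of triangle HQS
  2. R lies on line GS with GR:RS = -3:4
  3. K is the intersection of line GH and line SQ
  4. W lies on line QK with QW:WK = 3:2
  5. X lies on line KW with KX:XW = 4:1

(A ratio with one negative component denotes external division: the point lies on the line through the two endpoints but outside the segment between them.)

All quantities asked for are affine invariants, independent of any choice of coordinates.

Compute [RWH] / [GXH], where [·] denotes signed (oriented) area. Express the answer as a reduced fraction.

Set S = (0, 0), H = (1, 0), Q = (0, 1); any affine frame gives the same invariant.
1. G is the centroid of triangle HQS ⇒ G = (1/3, 1/3)
2. R lies on line GS with GR:RS = -3:4 ⇒ R = (4/3, 4/3)
3. K is the intersection of line GH and line SQ ⇒ K = (0, 1/2)
4. W lies on line QK with QW:WK = 3:2 ⇒ W = (0, 7/10)
5. X lies on line KW with KX:XW = 4:1 ⇒ X = (0, 33/50)
2·[RWH] = 47/30, 2·[GXH] = -8/75
[RWH]:[GXH] = 47/30:-8/75 = -235/16

[RWH]:[GXH] = -235/16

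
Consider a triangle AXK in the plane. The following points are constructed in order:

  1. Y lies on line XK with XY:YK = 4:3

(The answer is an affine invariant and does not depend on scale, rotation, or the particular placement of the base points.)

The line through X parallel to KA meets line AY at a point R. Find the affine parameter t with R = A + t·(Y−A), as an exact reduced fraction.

t = 7/3

Assign A = (0, 0), X = (1, 0), K = (0, 1) — the answer is frame-independent, so this choice is without loss of generality.
1. Y lies on line XK with XY:YK = 4:3 ⇒ Y = (3/7, 4/7)
through X parallel to KA: direction (0, -1); meets AY at R = (1, 4/3)
R = A + t·(Y−A) with t = 7/3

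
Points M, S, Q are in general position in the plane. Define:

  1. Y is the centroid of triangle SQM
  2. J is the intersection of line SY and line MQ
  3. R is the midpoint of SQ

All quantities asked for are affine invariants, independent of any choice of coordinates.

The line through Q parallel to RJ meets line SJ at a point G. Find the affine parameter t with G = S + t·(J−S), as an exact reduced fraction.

t = 2

Work in coordinates with M = (0, 0), S = (1, 0), Q = (0, 1).
1. Y is the centroid of triangle SQM ⇒ Y = (1/3, 1/3)
2. J is the intersection of line SY and line MQ ⇒ J = (0, 1/2)
3. R is the midpoint of SQ ⇒ R = (1/2, 1/2)
through Q parallel to RJ: direction (-1/2, 0); meets SJ at G = (-1, 1)
G = S + t·(J−S) with t = 2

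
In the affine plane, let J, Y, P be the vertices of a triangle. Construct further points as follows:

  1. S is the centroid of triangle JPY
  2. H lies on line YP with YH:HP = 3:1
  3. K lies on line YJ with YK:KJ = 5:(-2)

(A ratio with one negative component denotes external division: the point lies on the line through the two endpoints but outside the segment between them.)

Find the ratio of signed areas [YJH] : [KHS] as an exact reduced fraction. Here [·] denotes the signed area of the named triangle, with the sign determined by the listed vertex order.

[YJH]:[KHS] = 27/16

Assign J = (0, 0), Y = (1, 0), P = (0, 1) — the answer is frame-independent, so this choice is without loss of generality.
1. S is the centroid of triangle JPY ⇒ S = (1/3, 1/3)
2. H lies on line YP with YH:HP = 3:1 ⇒ H = (1/4, 3/4)
3. K lies on line YJ with YK:KJ = 5:(-2) ⇒ K = (-2/3, 0)
2·[YJH] = -3/4, 2·[KHS] = -4/9
[YJH]:[KHS] = -3/4:-4/9 = 27/16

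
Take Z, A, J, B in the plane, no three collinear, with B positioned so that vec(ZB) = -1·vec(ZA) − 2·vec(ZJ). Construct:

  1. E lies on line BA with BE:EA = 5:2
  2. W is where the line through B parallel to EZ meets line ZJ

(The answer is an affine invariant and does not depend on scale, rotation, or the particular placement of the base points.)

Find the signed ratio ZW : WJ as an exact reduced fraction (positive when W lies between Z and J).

ZW:WJ = -10/13

Set Z = (0, 0), A = (1, 0), J = (0, 1), B = (-1, -2); any affine frame gives the same invariant.
1. E lies on line BA with BE:EA = 5:2 ⇒ E = (3/7, -4/7)
2. W is where the line through B parallel to EZ meets line ZJ ⇒ W = (0, -10/3)
W = Z + t·(J−Z) with t = -10/3, so ZW:WJ = t:(1−t) = -10/3:13/3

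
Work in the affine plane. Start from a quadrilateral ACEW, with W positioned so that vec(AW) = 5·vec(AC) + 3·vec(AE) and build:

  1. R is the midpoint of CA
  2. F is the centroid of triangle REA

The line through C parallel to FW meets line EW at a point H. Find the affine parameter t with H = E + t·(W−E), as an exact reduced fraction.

Assign A = (0, 0), C = (1, 0), E = (0, 1), W = (5, 3) — the answer is frame-independent, so this choice is without loss of generality.
1. R is the midpoint of CA ⇒ R = (1/2, 0)
2. F is the centroid of triangle REA ⇒ F = (1/6, 1/3)
through C parallel to FW: direction (29/6, 8/3); meets EW at H = (225/22, 56/11)
H = E + t·(W−E) with t = 45/22

t = 45/22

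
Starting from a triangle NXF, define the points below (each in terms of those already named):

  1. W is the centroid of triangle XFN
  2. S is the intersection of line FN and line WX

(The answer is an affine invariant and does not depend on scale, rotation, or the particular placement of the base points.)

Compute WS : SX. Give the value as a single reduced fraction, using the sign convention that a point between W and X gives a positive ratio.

Set N = (0, 0), X = (1, 0), F = (0, 1); any affine frame gives the same invariant.
1. W is the centroid of triangle XFN ⇒ W = (1/3, 1/3)
2. S is the intersection of line FN and line WX ⇒ S = (0, 1/2)
S = W + t·(X−W) with t = -1/2, so WS:SX = t:(1−t) = -1/2:3/2

WS:SX = -1/3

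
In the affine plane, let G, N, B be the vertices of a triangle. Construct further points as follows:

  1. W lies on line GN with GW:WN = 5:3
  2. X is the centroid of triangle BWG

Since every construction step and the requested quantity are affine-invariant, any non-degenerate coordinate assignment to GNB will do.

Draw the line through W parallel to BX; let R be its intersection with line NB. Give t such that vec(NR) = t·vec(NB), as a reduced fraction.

Assign G = (0, 0), N = (1, 0), B = (0, 1) — the answer is frame-independent, so this choice is without loss of generality.
1. W lies on line GN with GW:WN = 5:3 ⇒ W = (5/8, 0)
2. X is the centroid of triangle BWG ⇒ X = (5/24, 1/3)
through W parallel to BX: direction (5/24, -2/3); meets NB at R = (5/11, 6/11)
R = N + t·(B−N) with t = 6/11

t = 6/11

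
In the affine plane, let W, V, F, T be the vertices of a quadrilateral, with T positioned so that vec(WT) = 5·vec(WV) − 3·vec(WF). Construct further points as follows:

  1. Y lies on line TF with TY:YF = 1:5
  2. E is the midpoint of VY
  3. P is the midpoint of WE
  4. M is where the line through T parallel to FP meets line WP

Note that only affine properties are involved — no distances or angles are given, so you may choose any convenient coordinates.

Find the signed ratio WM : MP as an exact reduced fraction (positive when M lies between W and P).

Choose coordinates W = (0, 0), V = (1, 0), F = (0, 1), T = (5, -3).
1. Y lies on line TF with TY:YF = 1:5 ⇒ Y = (25/6, -7/3)
2. E is the midpoint of VY ⇒ E = (31/12, -7/6)
3. P is the midpoint of WE ⇒ P = (31/24, -7/12)
4. M is where the line through T parallel to FP meets line WP ⇒ M = (97/24, -679/372)
M = W + t·(P−W) with t = 97/31, so WM:MP = t:(1−t) = 97/31:-66/31

WM:MP = -97/66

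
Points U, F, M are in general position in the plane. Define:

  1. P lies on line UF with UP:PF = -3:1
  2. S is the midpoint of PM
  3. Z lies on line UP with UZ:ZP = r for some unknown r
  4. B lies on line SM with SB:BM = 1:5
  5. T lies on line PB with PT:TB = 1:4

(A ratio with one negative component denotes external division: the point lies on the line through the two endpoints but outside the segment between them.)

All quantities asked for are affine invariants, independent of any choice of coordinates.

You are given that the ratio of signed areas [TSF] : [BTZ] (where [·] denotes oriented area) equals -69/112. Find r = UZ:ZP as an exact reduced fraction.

Assign U = (0, 0), F = (1, 0), M = (0, 1) — the answer is frame-independent, so this choice is without loss of generality.
1. P lies on line UF with UP:PF = -3:1 ⇒ P = (3/2, 0)
2. S is the midpoint of PM ⇒ S = (3/4, 1/2)
3. With UZ:ZP = r, write λ = r/(r+1) so Z = U + λ·(P−U); Z is affine-linear in λ
4. B lies on line SM with SB:BM = 1:5 ⇒ B = (5/8, 7/12)
5. T lies on line PB with PT:TB = 1:4 ⇒ T = (53/40, 7/60)
Every point depending on Z is an affine combination of Z and λ-independent points, so each such coordinate is linear in λ; the λ² term in each signed area is a multiple of (P−U)×(P−U) = 0, so 2·[TSF] and 2·[BTZ] are each linear in λ. Evaluating at λ=0 and λ=1:
  2·[TSF] = 23/120,   2·[BTZ] = 7/10·λ − 7/10
So [TSF]:[BTZ] = (23/120) / (7/10·λ − 7/10). Setting this equal to -69/112:
  23/120 = -69/112·(7/10·λ − 7/10)  ⇒  λ = 5/9
Then r = λ/(1−λ) = (5/9)/(4/9) = 5/4. Check: with r = 5/4, Z = (5/6, 0) and [TSF]:[BTZ] = -69/112 as required.

r = 5/4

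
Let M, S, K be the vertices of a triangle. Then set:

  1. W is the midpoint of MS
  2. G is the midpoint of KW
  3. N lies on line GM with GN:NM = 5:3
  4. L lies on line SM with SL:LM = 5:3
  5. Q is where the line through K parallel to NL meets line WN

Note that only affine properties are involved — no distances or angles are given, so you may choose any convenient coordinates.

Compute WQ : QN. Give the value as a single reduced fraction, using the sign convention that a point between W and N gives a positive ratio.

WQ:QN = -8/9

Choose coordinates M = (0, 0), S = (1, 0), K = (0, 1).
1. W is the midpoint of MS ⇒ W = (1/2, 0)
2. G is the midpoint of KW ⇒ G = (1/4, 1/2)
3. N lies on line GM with GN:NM = 5:3 ⇒ N = (3/32, 3/16)
4. L lies on line SM with SL:LM = 5:3 ⇒ L = (3/8, 0)
5. Q is where the line through K parallel to NL meets line WN ⇒ Q = (15/4, -3/2)
Q = W + t·(N−W) with t = -8, so WQ:QN = t:(1−t) = -8:9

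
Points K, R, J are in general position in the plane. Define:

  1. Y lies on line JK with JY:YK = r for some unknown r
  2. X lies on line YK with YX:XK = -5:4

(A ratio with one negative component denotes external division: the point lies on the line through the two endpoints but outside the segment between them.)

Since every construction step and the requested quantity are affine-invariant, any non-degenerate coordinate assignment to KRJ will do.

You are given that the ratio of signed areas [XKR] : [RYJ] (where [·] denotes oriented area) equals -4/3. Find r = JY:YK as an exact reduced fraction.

r = -3

Choose coordinates K = (0, 0), R = (1, 0), J = (0, 1).
1. With JY:YK = r, write λ = r/(r+1) so Y = J + λ·(K−J); Y is affine-linear in λ
2. X lies on line YK with YX:XK = -5:4 ⇒ X is an affine combination of earlier points and hence also affine-linear in λ
Every point depending on Y is an affine combination of Y and λ-independent points, so each such coordinate is linear in λ; the λ² term in each signed area is a multiple of (K−J)×(K−J) = 0, so 2·[XKR] and 2·[RYJ] are each linear in λ. Evaluating at λ=0 and λ=1:
  2·[XKR] = 4·λ − 4,   2·[RYJ] = −λ
So [XKR]:[RYJ] = (4·λ − 4) / (−λ). Setting this equal to -4/3:
  4·λ − 4 = -4/3·(−λ)  ⇒  λ = 3/2
Then r = λ/(1−λ) = (3/2)/(-1/2) = -3. Check: with r = -3, Y = (0, -1/2) and [XKR]:[RYJ] = -4/3 as required.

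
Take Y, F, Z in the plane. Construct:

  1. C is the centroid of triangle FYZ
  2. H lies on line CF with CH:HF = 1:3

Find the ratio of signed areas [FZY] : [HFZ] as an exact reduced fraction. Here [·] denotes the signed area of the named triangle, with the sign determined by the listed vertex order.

[FZY]:[HFZ] = 4

Assign Y = (0, 0), F = (1, 0), Z = (0, 1) — the answer is frame-independent, so this choice is without loss of generality.
1. C is the centroid of triangle FYZ ⇒ C = (1/3, 1/3)
2. H lies on line CF with CH:HF = 1:3 ⇒ H = (1/2, 1/4)
2·[FZY] = 1, 2·[HFZ] = 1/4
[FZY]:[HFZ] = 1:1/4 = 4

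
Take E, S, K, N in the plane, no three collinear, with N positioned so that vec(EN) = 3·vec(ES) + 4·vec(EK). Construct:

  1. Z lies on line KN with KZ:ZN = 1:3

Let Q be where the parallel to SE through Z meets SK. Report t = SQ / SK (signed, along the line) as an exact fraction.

t = 7/4

Set E = (0, 0), S = (1, 0), K = (0, 1), N = (3, 4); any affine frame gives the same invariant.
1. Z lies on line KN with KZ:ZN = 1:3 ⇒ Z = (3/4, 7/4)
through Z parallel to SE: direction (-1, 0); meets SK at Q = (-3/4, 7/4)
Q = S + t·(K−S) with t = 7/4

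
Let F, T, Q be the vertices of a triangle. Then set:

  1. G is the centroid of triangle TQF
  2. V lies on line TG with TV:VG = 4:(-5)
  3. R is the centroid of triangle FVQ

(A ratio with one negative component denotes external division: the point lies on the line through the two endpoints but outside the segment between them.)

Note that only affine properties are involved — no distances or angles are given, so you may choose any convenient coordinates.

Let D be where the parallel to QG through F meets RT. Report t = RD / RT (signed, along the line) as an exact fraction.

t = 7

Choose coordinates F = (0, 0), T = (1, 0), Q = (0, 1).
1. G is the centroid of triangle TQF ⇒ G = (1/3, 1/3)
2. V lies on line TG with TV:VG = 4:(-5) ⇒ V = (11/3, -4/3)
3. R is the centroid of triangle FVQ ⇒ R = (11/9, -1/9)
through F parallel to QG: direction (1/3, -2/3); meets RT at D = (-1/3, 2/3)
D = R + t·(T−R) with t = 7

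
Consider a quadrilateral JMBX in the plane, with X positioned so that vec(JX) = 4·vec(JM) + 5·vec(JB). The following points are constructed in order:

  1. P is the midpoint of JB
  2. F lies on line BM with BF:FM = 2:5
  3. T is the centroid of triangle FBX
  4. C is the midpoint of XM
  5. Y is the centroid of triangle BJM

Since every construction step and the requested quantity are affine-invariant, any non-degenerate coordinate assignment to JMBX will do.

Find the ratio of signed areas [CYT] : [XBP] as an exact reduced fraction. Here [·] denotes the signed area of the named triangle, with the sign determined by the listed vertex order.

Choose coordinates J = (0, 0), M = (1, 0), B = (0, 1), X = (4, 5).
1. P is the midpoint of JB ⇒ P = (0, 1/2)
2. F lies on line BM with BF:FM = 2:5 ⇒ F = (2/7, 5/7)
3. T is the centroid of triangle FBX ⇒ T = (10/7, 47/21)
4. C is the midpoint of XM ⇒ C = (5/2, 5/2)
5. Y is the centroid of triangle BJM ⇒ Y = (1/3, 1/3)
2·[CYT] = -221/126, 2·[XBP] = 2
[CYT]:[XBP] = -221/126:2 = -221/252

[CYT]:[XBP] = -221/252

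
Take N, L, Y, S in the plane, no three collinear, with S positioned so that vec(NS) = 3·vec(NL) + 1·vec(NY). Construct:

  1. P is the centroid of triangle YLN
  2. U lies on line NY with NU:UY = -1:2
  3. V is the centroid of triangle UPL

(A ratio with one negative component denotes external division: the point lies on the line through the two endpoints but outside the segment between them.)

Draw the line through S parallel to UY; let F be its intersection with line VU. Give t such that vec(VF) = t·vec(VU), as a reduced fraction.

Set N = (0, 0), L = (1, 0), Y = (0, 1), S = (3, 1); any affine frame gives the same invariant.
1. P is the centroid of triangle YLN ⇒ P = (1/3, 1/3)
2. U lies on line NY with NU:UY = -1:2 ⇒ U = (0, -1)
3. V is the centroid of triangle UPL ⇒ V = (4/9, -2/9)
through S parallel to UY: direction (0, 2); meets VU at F = (3, 17/4)
F = V + t·(U−V) with t = -23/4

t = -23/4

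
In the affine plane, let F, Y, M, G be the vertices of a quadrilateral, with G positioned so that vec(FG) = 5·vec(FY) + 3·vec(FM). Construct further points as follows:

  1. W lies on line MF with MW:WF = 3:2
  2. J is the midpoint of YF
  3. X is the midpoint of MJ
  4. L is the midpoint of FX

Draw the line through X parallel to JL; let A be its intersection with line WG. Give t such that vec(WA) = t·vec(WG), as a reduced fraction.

Choose coordinates F = (0, 0), Y = (1, 0), M = (0, 1), G = (5, 3).
1. W lies on line MF with MW:WF = 3:2 ⇒ W = (0, 2/5)
2. J is the midpoint of YF ⇒ J = (1/2, 0)
3. X is the midpoint of MJ ⇒ X = (1/4, 1/2)
4. L is the midpoint of FX ⇒ L = (1/8, 1/4)
through X parallel to JL: direction (-3/8, 1/4); meets WG at A = (20/89, 46/89)
A = W + t·(G−W) with t = 4/89

t = 4/89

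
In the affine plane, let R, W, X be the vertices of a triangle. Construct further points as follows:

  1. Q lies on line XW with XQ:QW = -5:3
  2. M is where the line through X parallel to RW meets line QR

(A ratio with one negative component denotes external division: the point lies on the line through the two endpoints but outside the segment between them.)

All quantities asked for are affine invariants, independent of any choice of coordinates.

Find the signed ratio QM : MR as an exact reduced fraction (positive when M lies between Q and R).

Work in coordinates with R = (0, 0), W = (1, 0), X = (0, 1).
1. Q lies on line XW with XQ:QW = -5:3 ⇒ Q = (5/2, -3/2)
2. M is where the line through X parallel to RW meets line QR ⇒ M = (-5/3, 1)
M = Q + t·(R−Q) with t = 5/3, so QM:MR = t:(1−t) = 5/3:-2/3

QM:MR = -5/2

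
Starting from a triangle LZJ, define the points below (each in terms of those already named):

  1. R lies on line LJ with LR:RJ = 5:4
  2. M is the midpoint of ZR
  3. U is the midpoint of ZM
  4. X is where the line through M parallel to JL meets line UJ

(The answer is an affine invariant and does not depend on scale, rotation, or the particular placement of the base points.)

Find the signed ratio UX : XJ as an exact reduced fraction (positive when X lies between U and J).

Set L = (0, 0), Z = (1, 0), J = (0, 1); any affine frame gives the same invariant.
1. R lies on line LJ with LR:RJ = 5:4 ⇒ R = (0, 5/9)
2. M is the midpoint of ZR ⇒ M = (1/2, 5/18)
3. U is the midpoint of ZM ⇒ U = (3/4, 5/36)
4. X is where the line through M parallel to JL meets line UJ ⇒ X = (1/2, 23/54)
X = U + t·(J−U) with t = 1/3, so UX:XJ = t:(1−t) = 1/3:2/3

UX:XJ = 1/2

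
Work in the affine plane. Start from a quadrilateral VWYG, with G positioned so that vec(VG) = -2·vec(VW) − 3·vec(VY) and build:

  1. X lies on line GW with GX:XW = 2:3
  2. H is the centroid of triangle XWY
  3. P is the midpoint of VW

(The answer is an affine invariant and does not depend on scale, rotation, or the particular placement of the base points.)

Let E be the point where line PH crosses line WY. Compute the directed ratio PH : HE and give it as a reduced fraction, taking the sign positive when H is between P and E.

Choose coordinates V = (0, 0), W = (1, 0), Y = (0, 1), G = (-2, -3).
1. X lies on line GW with GX:XW = 2:3 ⇒ X = (-4/5, -9/5)
2. H is the centroid of triangle XWY ⇒ H = (1/15, -4/15)
3. P is the midpoint of VW ⇒ P = (1/2, 0)
line PH meets WY at E = (17/21, 4/21)
H = P + t·(E−P) with t = -7/5, so PH:HE = -7/5:12/5

PH:HE = -7/12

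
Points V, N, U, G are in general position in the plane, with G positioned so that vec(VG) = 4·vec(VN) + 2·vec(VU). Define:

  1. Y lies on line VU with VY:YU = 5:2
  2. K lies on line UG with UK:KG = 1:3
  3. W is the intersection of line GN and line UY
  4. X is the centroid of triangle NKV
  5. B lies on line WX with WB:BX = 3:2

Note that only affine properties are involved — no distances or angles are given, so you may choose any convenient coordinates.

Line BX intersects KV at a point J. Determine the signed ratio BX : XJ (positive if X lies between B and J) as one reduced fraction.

Assign V = (0, 0), N = (1, 0), U = (0, 1), G = (4, 2) — the answer is frame-independent, so this choice is without loss of generality.
1. Y lies on line VU with VY:YU = 5:2 ⇒ Y = (0, 5/7)
2. K lies on line UG with UK:KG = 1:3 ⇒ K = (1, 5/4)
3. W is the intersection of line GN and line UY ⇒ W = (0, -2/3)
4. X is the centroid of triangle NKV ⇒ X = (2/3, 5/12)
5. B lies on line WX with WB:BX = 3:2 ⇒ B = (2/5, -1/60)
line BX meets KV at J = (16/9, 20/9)
X = B + t·(J−B) with t = 6/31, so BX:XJ = 6/31:25/31

BX:XJ = 6/25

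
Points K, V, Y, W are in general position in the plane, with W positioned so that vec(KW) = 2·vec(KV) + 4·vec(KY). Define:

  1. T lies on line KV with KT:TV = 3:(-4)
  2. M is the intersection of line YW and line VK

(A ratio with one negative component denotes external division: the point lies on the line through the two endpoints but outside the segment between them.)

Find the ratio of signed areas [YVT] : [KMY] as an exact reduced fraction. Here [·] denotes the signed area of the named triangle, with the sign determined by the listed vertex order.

Assign K = (0, 0), V = (1, 0), Y = (0, 1), W = (2, 4) — the answer is frame-independent, so this choice is without loss of generality.
1. T lies on line KV with KT:TV = 3:(-4) ⇒ T = (-3, 0)
2. M is the intersection of line YW and line VK ⇒ M = (-2/3, 0)
2·[YVT] = -4, 2·[KMY] = -2/3
[YVT]:[KMY] = -4:-2/3 = 6

[YVT]:[KMY] = 6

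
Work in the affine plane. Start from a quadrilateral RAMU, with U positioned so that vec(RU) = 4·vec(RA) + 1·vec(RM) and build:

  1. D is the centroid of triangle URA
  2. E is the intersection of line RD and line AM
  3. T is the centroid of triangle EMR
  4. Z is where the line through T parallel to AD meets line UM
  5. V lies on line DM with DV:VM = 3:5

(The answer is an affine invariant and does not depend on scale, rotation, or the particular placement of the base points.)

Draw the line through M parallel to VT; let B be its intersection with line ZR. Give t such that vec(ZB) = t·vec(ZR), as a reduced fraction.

t = -21/34

Choose coordinates R = (0, 0), A = (1, 0), M = (0, 1), U = (4, 1).
1. D is the centroid of triangle URA ⇒ D = (5/3, 1/3)
2. E is the intersection of line RD and line AM ⇒ E = (5/6, 1/6)
3. T is the centroid of triangle EMR ⇒ T = (5/18, 7/18)
4. Z is where the line through T parallel to AD meets line UM ⇒ Z = (3/2, 1)
5. V lies on line DM with DV:VM = 3:5 ⇒ V = (25/24, 7/12)
through M parallel to VT: direction (-55/72, -7/36); meets ZR at B = (165/68, 55/34)
B = Z + t·(R−Z) with t = -21/34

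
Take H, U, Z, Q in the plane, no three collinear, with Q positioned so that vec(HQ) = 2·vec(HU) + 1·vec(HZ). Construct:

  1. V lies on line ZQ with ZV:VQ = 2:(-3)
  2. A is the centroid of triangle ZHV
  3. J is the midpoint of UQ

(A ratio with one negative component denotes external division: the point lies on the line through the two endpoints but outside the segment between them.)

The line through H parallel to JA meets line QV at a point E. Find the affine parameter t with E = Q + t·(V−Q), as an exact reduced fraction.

t = 19/6

Set H = (0, 0), U = (1, 0), Z = (0, 1), Q = (2, 1); any affine frame gives the same invariant.
1. V lies on line ZQ with ZV:VQ = 2:(-3) ⇒ V = (-4, 1)
2. A is the centroid of triangle ZHV ⇒ A = (-4/3, 2/3)
3. J is the midpoint of UQ ⇒ J = (3/2, 1/2)
through H parallel to JA: direction (-17/6, 1/6); meets QV at E = (-17, 1)
E = Q + t·(V−Q) with t = 19/6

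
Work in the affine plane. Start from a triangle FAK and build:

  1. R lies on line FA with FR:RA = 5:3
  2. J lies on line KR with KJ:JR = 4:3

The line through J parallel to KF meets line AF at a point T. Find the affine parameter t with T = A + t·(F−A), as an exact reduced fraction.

t = 9/14

Work in coordinates with F = (0, 0), A = (1, 0), K = (0, 1).
1. R lies on line FA with FR:RA = 5:3 ⇒ R = (5/8, 0)
2. J lies on line KR with KJ:JR = 4:3 ⇒ J = (5/14, 3/7)
through J parallel to KF: direction (0, -1); meets AF at T = (5/14, 0)
T = A + t·(F−A) with t = 9/14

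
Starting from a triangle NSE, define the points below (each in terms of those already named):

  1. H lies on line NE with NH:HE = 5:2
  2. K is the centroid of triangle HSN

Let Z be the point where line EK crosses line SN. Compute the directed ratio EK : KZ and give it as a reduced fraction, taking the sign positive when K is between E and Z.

Work in coordinates with N = (0, 0), S = (1, 0), E = (0, 1).
1. H lies on line NE with NH:HE = 5:2 ⇒ H = (0, 5/7)
2. K is the centroid of triangle HSN ⇒ K = (1/3, 5/21)
line EK meets SN at Z = (7/16, 0)
K = E + t·(Z−E) with t = 16/21, so EK:KZ = 16/21:5/21

EK:KZ = 16/5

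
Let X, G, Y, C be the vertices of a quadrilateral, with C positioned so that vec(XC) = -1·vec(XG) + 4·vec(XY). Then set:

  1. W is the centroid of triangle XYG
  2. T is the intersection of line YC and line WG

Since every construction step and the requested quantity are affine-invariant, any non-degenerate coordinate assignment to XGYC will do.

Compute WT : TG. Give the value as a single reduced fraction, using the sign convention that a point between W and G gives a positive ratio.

WT:TG = -1/6

Assign X = (0, 0), G = (1, 0), Y = (0, 1), C = (-1, 4) — the answer is frame-independent, so this choice is without loss of generality.
1. W is the centroid of triangle XYG ⇒ W = (1/3, 1/3)
2. T is the intersection of line YC and line WG ⇒ T = (1/5, 2/5)
T = W + t·(G−W) with t = -1/5, so WT:TG = t:(1−t) = -1/5:6/5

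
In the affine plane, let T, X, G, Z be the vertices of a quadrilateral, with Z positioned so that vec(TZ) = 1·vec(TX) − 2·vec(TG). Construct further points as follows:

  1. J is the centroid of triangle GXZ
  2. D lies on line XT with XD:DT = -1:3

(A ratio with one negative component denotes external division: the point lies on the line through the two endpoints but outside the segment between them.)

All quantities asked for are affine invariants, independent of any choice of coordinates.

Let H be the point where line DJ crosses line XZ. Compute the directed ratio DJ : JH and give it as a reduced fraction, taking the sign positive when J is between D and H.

Choose coordinates T = (0, 0), X = (1, 0), G = (0, 1), Z = (1, -2).
1. J is the centroid of triangle GXZ ⇒ J = (2/3, -1/3)
2. D lies on line XT with XD:DT = -1:3 ⇒ D = (3/2, 0)
line DJ meets XZ at H = (1, -1/5)
J = D + t·(H−D) with t = 5/3, so DJ:JH = 5/3:-2/3

DJ:JH = -5/2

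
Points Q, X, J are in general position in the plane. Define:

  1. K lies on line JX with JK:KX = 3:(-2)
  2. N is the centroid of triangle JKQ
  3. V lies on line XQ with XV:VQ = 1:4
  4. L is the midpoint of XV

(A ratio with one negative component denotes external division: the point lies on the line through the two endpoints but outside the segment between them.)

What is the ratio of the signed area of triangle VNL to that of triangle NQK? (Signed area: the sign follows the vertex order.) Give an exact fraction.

Set Q = (0, 0), X = (1, 0), J = (0, 1); any affine frame gives the same invariant.
1. K lies on line JX with JK:KX = 3:(-2) ⇒ K = (3, -2)
2. N is the centroid of triangle JKQ ⇒ N = (1, -1/3)
3. V lies on line XQ with XV:VQ = 1:4 ⇒ V = (4/5, 0)
4. L is the midpoint of XV ⇒ L = (9/10, 0)
2·[VNL] = 1/30, 2·[NQK] = 1
[VNL]:[NQK] = 1/30:1 = 1/30

[VNL]:[NQK] = 1/30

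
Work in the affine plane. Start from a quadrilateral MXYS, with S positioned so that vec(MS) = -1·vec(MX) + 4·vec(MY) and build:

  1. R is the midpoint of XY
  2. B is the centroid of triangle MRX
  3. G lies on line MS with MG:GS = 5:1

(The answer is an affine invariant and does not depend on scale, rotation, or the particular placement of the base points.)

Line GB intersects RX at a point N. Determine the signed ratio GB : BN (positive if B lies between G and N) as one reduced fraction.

Assign M = (0, 0), X = (1, 0), Y = (0, 1), S = (-1, 4) — the answer is frame-independent, so this choice is without loss of generality.
1. R is the midpoint of XY ⇒ R = (1/2, 1/2)
2. B is the centroid of triangle MRX ⇒ B = (1/2, 1/6)
3. G lies on line MS with MG:GS = 5:1 ⇒ G = (-5/6, 10/3)
line GB meets RX at N = (17/66, 49/66)
B = G + t·(N−G) with t = 11/9, so GB:BN = 11/9:-2/9

GB:BN = -11/2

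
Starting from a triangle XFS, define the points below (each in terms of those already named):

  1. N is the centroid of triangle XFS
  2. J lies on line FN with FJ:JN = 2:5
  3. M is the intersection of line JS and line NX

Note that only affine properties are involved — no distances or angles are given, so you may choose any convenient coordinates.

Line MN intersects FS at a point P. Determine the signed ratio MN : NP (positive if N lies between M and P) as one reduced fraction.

Work in coordinates with X = (0, 0), F = (1, 0), S = (0, 1).
1. N is the centroid of triangle XFS ⇒ N = (1/3, 1/3)
2. J lies on line FN with FJ:JN = 2:5 ⇒ J = (17/21, 2/21)
3. M is the intersection of line JS and line NX ⇒ M = (17/36, 17/36)
line MN meets FS at P = (1/2, 1/2)
N = M + t·(P−M) with t = -5, so MN:NP = -5:6

MN:NP = -5/6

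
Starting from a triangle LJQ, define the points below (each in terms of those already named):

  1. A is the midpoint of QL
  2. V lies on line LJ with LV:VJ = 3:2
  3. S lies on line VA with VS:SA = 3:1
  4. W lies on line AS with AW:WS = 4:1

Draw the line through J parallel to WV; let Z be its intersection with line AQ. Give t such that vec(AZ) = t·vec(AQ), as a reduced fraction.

t = 2/3

Set L = (0, 0), J = (1, 0), Q = (0, 1); any affine frame gives the same invariant.
1. A is the midpoint of QL ⇒ A = (0, 1/2)
2. V lies on line LJ with LV:VJ = 3:2 ⇒ V = (3/5, 0)
3. S lies on line VA with VS:SA = 3:1 ⇒ S = (3/20, 3/8)
4. W lies on line AS with AW:WS = 4:1 ⇒ W = (3/25, 2/5)
through J parallel to WV: direction (12/25, -2/5); meets AQ at Z = (0, 5/6)
Z = A + t·(Q−A) with t = 2/3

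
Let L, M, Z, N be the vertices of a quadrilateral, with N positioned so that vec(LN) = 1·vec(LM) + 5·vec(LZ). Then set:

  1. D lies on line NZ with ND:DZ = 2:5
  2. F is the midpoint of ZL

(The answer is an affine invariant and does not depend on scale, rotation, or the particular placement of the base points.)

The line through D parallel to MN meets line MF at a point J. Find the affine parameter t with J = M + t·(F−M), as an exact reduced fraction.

Choose coordinates L = (0, 0), M = (1, 0), Z = (0, 1), N = (1, 5).
1. D lies on line NZ with ND:DZ = 2:5 ⇒ D = (5/7, 27/7)
2. F is the midpoint of ZL ⇒ F = (0, 1/2)
through D parallel to MN: direction (0, 5); meets MF at J = (5/7, 1/7)
J = M + t·(F−M) with t = 2/7

t = 2/7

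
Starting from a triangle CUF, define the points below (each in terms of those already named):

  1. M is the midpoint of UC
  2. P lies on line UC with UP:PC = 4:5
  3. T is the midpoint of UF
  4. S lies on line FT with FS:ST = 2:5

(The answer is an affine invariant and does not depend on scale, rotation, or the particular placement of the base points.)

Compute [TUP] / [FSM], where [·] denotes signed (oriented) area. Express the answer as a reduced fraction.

[TUP]:[FSM] = 28/9

Assign C = (0, 0), U = (1, 0), F = (0, 1) — the answer is frame-independent, so this choice is without loss of generality.
1. M is the midpoint of UC ⇒ M = (1/2, 0)
2. P lies on line UC with UP:PC = 4:5 ⇒ P = (5/9, 0)
3. T is the midpoint of UF ⇒ T = (1/2, 1/2)
4. S lies on line FT with FS:ST = 2:5 ⇒ S = (1/7, 6/7)
2·[TUP] = -2/9, 2·[FSM] = -1/14
[TUP]:[FSM] = -2/9:-1/14 = 28/9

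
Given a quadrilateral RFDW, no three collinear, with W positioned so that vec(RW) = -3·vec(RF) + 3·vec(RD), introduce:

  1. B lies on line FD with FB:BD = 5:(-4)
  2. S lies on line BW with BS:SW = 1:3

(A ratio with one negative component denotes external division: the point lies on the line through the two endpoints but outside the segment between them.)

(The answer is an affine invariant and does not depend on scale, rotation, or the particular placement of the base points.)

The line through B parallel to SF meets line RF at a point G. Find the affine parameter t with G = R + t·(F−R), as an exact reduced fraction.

Work in coordinates with R = (0, 0), F = (1, 0), D = (0, 1), W = (-3, 3).
1. B lies on line FD with FB:BD = 5:(-4) ⇒ B = (-4, 5)
2. S lies on line BW with BS:SW = 1:3 ⇒ S = (-15/4, 9/2)
through B parallel to SF: direction (19/4, -9/2); meets RF at G = (23/18, 0)
G = R + t·(F−R) with t = 23/18

t = 23/18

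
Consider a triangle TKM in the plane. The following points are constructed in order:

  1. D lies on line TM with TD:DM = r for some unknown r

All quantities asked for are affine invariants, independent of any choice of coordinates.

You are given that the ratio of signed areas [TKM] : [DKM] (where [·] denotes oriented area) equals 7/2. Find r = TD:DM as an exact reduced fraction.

Assign T = (0, 0), K = (1, 0), M = (0, 1) — the answer is frame-independent, so this choice is without loss of generality.
1. With TD:DM = r, write λ = r/(r+1) so D = T + λ·(M−T); D is affine-linear in λ
Every point depending on D is an affine combination of D and λ-independent points, so each such coordinate is linear in λ; the λ² term in each signed area is a multiple of (M−T)×(M−T) = 0, so 2·[TKM] and 2·[DKM] are each linear in λ. Evaluating at λ=0 and λ=1:
  2·[TKM] = 1,   2·[DKM] = −λ + 1
So [TKM]:[DKM] = (1) / (−λ + 1). Setting this equal to 7/2:
  1 = 7/2·(−λ + 1)  ⇒  λ = 5/7
Then r = λ/(1−λ) = (5/7)/(2/7) = 5/2. Check: with r = 5/2, D = (0, 5/7) and [TKM]:[DKM] = 7/2 as required.

r = 5/2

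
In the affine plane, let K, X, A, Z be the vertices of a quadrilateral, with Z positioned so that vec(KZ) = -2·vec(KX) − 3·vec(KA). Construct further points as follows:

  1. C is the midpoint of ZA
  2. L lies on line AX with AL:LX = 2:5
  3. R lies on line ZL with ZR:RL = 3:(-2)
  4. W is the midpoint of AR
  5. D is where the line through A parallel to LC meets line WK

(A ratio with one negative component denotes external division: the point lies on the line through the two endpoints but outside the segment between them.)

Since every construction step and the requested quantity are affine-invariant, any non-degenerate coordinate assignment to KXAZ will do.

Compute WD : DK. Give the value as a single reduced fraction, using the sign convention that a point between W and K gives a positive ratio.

WD:DK = 1/3

Assign K = (0, 0), X = (1, 0), A = (0, 1), Z = (-2, -3) — the answer is frame-independent, so this choice is without loss of generality.
1. C is the midpoint of ZA ⇒ C = (-1, -1)
2. L lies on line AX with AL:LX = 2:5 ⇒ L = (2/7, 5/7)
3. R lies on line ZL with ZR:RL = 3:(-2) ⇒ R = (34/7, 57/7)
4. W is the midpoint of AR ⇒ W = (17/7, 32/7)
5. D is where the line through A parallel to LC meets line WK ⇒ D = (51/28, 24/7)
D = W + t·(K−W) with t = 1/4, so WD:DK = t:(1−t) = 1/4:3/4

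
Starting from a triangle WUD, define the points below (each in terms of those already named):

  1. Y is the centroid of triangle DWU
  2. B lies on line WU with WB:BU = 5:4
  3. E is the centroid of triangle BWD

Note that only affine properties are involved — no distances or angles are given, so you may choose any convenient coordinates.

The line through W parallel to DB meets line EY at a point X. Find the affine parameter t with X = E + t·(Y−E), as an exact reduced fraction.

t = -5/2

Assign W = (0, 0), U = (1, 0), D = (0, 1) — the answer is frame-independent, so this choice is without loss of generality.
1. Y is the centroid of triangle DWU ⇒ Y = (1/3, 1/3)
2. B lies on line WU with WB:BU = 5:4 ⇒ B = (5/9, 0)
3. E is the centroid of triangle BWD ⇒ E = (5/27, 1/3)
through W parallel to DB: direction (5/9, -1); meets EY at X = (-5/27, 1/3)
X = E + t·(Y−E) with t = -5/2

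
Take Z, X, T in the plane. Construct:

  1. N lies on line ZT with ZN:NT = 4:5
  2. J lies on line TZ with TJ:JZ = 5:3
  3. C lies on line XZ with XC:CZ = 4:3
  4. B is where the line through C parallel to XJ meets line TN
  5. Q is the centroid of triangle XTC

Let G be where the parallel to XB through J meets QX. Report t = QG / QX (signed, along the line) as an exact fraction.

Set Z = (0, 0), X = (1, 0), T = (0, 1); any affine frame gives the same invariant.
1. N lies on line ZT with ZN:NT = 4:5 ⇒ N = (0, 4/9)
2. J lies on line TZ with TJ:JZ = 5:3 ⇒ J = (0, 3/8)
3. C lies on line XZ with XC:CZ = 4:3 ⇒ C = (3/7, 0)
4. B is where the line through C parallel to XJ meets line TN ⇒ B = (0, 9/56)
5. Q is the centroid of triangle XTC ⇒ Q = (10/21, 1/3)
through J parallel to XB: direction (-1, 9/56); meets QX at G = (161/293, 84/293)
G = Q + t·(X−Q) with t = 41/293

t = 41/293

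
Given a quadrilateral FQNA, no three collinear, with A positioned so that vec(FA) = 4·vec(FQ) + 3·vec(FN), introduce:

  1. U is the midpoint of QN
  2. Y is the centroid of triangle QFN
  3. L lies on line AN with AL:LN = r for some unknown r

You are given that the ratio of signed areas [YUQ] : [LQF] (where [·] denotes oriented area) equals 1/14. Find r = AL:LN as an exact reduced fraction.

Work in coordinates with F = (0, 0), Q = (1, 0), N = (0, 1), A = (4, 3).
1. U is the midpoint of QN ⇒ U = (1/2, 1/2)
2. Y is the centroid of triangle QFN ⇒ Y = (1/3, 1/3)
3. With AL:LN = r, write λ = r/(r+1) so L = A + λ·(N−A); L is affine-linear in λ
Every point depending on L is an affine combination of L and λ-independent points, so each such coordinate is linear in λ; the λ² term in each signed area is a multiple of (N−A)×(N−A) = 0, so 2·[YUQ] and 2·[LQF] are each linear in λ. Evaluating at λ=0 and λ=1:
  2·[YUQ] = -1/6,   2·[LQF] = 2·λ − 3
So [YUQ]:[LQF] = (-1/6) / (2·λ − 3). Setting this equal to 1/14:
  -1/6 = 1/14·(2·λ − 3)  ⇒  λ = 1/3
Then r = λ/(1−λ) = (1/3)/(2/3) = 1/2. Check: with r = 1/2, L = (8/3, 7/3) and [YUQ]:[LQF] = 1/14 as required.

r = 1/2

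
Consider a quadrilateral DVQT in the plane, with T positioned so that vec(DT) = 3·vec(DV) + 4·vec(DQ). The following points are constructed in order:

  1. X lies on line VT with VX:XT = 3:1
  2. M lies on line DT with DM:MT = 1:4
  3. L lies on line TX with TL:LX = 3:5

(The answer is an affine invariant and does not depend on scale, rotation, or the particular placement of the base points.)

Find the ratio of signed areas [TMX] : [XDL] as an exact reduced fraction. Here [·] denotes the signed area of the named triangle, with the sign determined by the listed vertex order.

Choose coordinates D = (0, 0), V = (1, 0), Q = (0, 1), T = (3, 4).
1. X lies on line VT with VX:XT = 3:1 ⇒ X = (5/2, 3)
2. M lies on line DT with DM:MT = 1:4 ⇒ M = (3/5, 4/5)
3. L lies on line TX with TL:LX = 3:5 ⇒ L = (45/16, 29/8)
2·[TMX] = 4/5, 2·[XDL] = -5/8
[TMX]:[XDL] = 4/5:-5/8 = -32/25

[TMX]:[XDL] = -32/25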